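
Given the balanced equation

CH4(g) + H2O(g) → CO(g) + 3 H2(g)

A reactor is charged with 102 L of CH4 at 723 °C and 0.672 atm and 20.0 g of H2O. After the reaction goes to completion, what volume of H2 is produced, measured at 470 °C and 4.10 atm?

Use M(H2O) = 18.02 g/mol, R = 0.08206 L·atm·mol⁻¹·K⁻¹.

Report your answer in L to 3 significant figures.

37.4 L

n(CH4) = PV/RT = (0.672 × 102) / (0.08206 × 996.15) = 0.8385 mol
n(H2O) = 20.0 / 18.02 = 1.110 mol
For 0.8385 mol CH4, stoichiometry requires (1/1) × 0.8385 = 0.8385 mol H2O; 1.110 mol is available, so CH4 is limiting.
n(H2) = (3/1) × 0.8385 = 2.516 mol
V(H2) = nRT/P = 2.516 × 0.08206 × 743.15 / 4.10 = 37.42 L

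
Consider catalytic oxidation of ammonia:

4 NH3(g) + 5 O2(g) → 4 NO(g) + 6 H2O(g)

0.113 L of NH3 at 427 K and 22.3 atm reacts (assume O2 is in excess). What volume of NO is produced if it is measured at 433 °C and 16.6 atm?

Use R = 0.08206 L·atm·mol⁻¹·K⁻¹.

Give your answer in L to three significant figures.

0.251 L

n(NH3) = PV/RT = (22.3 × 0.113) / (0.08206 × 427) = 0.07192 mol
n(NO) = (4/4) × 0.07192 = 0.07192 mol
V = nRT/P = 0.07192 × 0.08206 × 706.15 / 16.6 = 0.2511 L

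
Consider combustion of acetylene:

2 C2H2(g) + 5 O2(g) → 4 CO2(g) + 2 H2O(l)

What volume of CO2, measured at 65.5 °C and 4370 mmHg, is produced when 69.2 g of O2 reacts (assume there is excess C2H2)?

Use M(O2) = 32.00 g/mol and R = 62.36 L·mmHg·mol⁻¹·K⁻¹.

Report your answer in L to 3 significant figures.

8.36 L

n(O2) = 69.20 / 32.00 = 2.163 mol
n(CO2) = (4/5) × 2.163 = 1.730 mol
V = nRT/P = 1.730 × 62.36 × 338.65 / 4370 = 8.360 L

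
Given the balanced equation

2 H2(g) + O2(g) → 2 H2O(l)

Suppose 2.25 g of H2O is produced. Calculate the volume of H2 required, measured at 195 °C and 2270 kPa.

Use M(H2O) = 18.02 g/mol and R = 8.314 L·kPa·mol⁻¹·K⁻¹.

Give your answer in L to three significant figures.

n(H2O) = 2.250 / 18.02 = 0.1249 mol
n(H2) = (2/2) × 0.1249 = 0.1249 mol
V = nRT/P = 0.1249 × 8.314 × 468.15 / 2270 = 0.2142 L

0.214 L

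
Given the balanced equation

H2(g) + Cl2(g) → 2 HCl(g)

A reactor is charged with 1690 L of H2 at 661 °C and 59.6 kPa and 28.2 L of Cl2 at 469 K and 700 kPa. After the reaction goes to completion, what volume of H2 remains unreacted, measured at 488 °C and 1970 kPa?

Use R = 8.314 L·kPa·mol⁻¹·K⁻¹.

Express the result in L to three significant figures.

n(H2) = PV/RT = (59.6 × 1690) / (8.314 × 934.15) = 12.97 mol
n(Cl2) = PV/RT = (700 × 28.2) / (8.314 × 469) = 5.062 mol
For 12.97 mol H2, stoichiometry requires (1/1) × 12.97 = 12.97 mol Cl2; 5.062 mol is available, so Cl2 is limiting.
n(H2) consumed = (1/1) × 5.062 = 5.062 mol; remaining = 12.97 − 5.062 = 7.908 mol
V(H2) = nRT/P = 7.908 × 8.314 × 761.15 / 1970 = 25.40 L

25.4 L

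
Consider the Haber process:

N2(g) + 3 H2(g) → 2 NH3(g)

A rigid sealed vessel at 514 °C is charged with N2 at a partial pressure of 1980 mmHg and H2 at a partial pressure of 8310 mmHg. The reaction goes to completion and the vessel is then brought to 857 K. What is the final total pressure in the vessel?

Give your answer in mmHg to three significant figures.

6890 mmHg

Because the vessel is rigid and T is held at 514 °C, work the stoichiometry in partial pressures (P_i = n_iRT/V).
P(H2) required for 1980 mmHg of N2 = (3/1) × 1980 = 5940 mmHg; available 8310 mmHg, so N2 is limiting.
P(H2) remaining = 8310 − (3/1) × 1980 = 2370 mmHg
P(gaseous products) = (2)/1 × 1980 = 3960 mmHg
P_total at 514 °C = 2370 + 3960 = 6330 mmHg
Scaling to 857 K: P = 6330 × 857/787.15 = 6892 mmHg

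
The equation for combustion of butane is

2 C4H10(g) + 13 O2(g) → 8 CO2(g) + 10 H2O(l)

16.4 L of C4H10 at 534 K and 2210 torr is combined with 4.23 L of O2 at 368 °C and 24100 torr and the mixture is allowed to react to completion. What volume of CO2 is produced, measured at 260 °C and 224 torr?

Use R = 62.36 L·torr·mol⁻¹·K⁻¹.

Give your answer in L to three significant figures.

233 L

n(C4H10) = PV/RT = (2210 × 16.4) / (62.36 × 534) = 1.088 mol
n(O2) = PV/RT = (24100 × 4.23) / (62.36 × 641.15) = 2.550 mol
For 1.088 mol C4H10, stoichiometry requires (13/2) × 1.088 = 7.072 mol O2; 2.550 mol is available, so O2 is limiting.
n(CO2) = (8/13) × 2.550 = 1.569 mol
V(CO2) = nRT/P = 1.569 × 62.36 × 533.15 / 224 = 232.9 L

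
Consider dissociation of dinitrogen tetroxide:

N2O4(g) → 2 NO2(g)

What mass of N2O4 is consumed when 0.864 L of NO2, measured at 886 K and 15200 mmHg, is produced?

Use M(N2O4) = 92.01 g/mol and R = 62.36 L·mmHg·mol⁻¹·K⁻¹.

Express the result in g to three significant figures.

n(NO2) = PV/RT = (15200 × 0.864) / (62.36 × 886) = 0.2377 mol
n(N2O4) = (1/2) × 0.2377 = 0.1188 mol
m(N2O4) = 0.1188 × 92.01 = 10.93 g

10.9 g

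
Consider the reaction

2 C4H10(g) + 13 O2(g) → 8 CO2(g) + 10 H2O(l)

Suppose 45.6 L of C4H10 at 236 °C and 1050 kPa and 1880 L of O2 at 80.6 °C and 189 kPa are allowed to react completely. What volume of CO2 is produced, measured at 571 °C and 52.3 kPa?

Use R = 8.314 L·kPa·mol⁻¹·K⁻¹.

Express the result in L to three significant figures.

6070 L

n(C4H10) = PV/RT = (1050 × 45.6) / (8.314 × 509.15) = 11.31 mol
n(O2) = PV/RT = (189 × 1880) / (8.314 × 353.75) = 120.8 mol
For 11.31 mol C4H10, stoichiometry requires (13/2) × 11.31 = 73.52 mol O2; 120.8 mol is available, so C4H10 is limiting.
n(CO2) = (8/2) × 11.31 = 45.24 mol
V(CO2) = nRT/P = 45.24 × 8.314 × 844.15 / 52.3 = 6071 L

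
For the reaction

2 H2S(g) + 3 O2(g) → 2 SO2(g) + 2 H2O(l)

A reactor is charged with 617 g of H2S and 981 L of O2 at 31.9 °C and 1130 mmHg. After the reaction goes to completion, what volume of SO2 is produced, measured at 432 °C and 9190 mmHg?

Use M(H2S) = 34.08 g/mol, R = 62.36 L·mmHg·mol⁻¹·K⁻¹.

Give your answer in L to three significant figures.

86.6 L

n(H2S) = 617 / 34.08 = 18.10 mol
n(O2) = PV/RT = (1130 × 981) / (62.36 × 305.05) = 58.27 mol
For 18.10 mol H2S, stoichiometry requires (3/2) × 18.10 = 27.15 mol O2; 58.27 mol is available, so H2S is limiting.
n(SO2) = (2/2) × 18.10 = 18.10 mol
V(SO2) = nRT/P = 18.10 × 62.36 × 705.15 / 9190 = 86.61 L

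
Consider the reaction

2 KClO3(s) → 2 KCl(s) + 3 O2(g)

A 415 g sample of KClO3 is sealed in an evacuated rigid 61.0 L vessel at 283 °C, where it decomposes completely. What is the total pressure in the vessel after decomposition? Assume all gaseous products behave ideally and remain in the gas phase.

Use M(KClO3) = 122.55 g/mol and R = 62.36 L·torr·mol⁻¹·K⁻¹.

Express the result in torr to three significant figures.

2890 torr

n(KClO3) = 415 / 122.55 = 3.386 mol
n(gas produced) = (3/2) × 3.386 = 5.079 mol
P = nRT/V = 5.079 × 62.36 × 556.15 / 61.0 = 2888 torr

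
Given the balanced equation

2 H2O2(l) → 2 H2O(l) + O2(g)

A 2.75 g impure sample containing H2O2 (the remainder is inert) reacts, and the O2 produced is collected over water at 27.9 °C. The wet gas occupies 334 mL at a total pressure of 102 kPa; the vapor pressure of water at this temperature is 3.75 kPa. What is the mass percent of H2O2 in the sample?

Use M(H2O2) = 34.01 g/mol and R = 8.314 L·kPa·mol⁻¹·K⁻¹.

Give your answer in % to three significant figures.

32.4 %

P(O2) = 102 − 3.75 = 98.25 kPa
n(O2) = PV/RT = (98.25 × 0.3340) / (8.314 × 301.05) = 0.01311 mol
n(H2O2) = (2/1) × 0.01311 = 0.02622 mol
m(H2O2) = 0.02622 × 34.01 = 0.8917 g
%H2O2 = 0.8917 / 2.75 × 100 = 32.43%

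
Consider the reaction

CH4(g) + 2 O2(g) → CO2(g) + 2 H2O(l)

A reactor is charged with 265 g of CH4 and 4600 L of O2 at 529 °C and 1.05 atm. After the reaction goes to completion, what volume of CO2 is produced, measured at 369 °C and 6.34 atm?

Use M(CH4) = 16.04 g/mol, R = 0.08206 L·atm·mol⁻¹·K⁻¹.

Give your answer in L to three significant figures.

137 L

n(CH4) = 265 / 16.04 = 16.52 mol
n(O2) = PV/RT = (1.05 × 4600) / (0.08206 × 802.15) = 73.38 mol
For 16.52 mol CH4, stoichiometry requires (2/1) × 16.52 = 33.04 mol O2; 73.38 mol is available, so CH4 is limiting.
n(CO2) = (1/1) × 16.52 = 16.52 mol
V(CO2) = nRT/P = 16.52 × 0.08206 × 642.15 / 6.34 = 137.3 L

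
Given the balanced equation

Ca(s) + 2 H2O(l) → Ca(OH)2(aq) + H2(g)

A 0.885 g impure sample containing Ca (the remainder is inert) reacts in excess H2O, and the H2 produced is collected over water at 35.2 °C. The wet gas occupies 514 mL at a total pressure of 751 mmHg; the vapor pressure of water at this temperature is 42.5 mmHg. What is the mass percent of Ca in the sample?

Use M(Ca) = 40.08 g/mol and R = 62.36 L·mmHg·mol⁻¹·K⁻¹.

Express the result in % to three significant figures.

85.8 %

P(H2) = 751 − 42.5 = 708.5 mmHg
n(H2) = PV/RT = (708.5 × 0.5140) / (62.36 × 308.35) = 0.01894 mol
n(Ca) = (1/1) × 0.01894 = 0.01894 mol
m(Ca) = 0.01894 × 40.08 = 0.7591 g
%Ca = 0.7591 / 0.885 × 100 = 85.77%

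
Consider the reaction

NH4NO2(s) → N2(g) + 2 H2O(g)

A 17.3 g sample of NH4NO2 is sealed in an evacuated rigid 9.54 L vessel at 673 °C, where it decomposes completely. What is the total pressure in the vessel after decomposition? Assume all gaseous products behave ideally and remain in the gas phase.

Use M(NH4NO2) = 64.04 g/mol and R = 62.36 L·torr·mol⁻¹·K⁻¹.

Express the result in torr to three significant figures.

n(NH4NO2) = 17.3 / 64.04 = 0.2701 mol
n(gas produced) = (3/1) × 0.2701 = 0.8103 mol
P = nRT/V = 0.8103 × 62.36 × 946.15 / 9.54 = 5011 torr

5010 torr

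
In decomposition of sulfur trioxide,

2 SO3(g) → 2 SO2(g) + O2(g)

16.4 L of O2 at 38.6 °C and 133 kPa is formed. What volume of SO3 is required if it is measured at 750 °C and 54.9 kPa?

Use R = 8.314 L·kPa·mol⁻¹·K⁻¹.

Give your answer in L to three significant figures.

261 L

n(O2) = PV/RT = (133 × 16.4) / (8.314 × 311.75) = 0.8415 mol
n(SO3) = (2/1) × 0.8415 = 1.683 mol
V = nRT/P = 1.683 × 8.314 × 1023.15 / 54.9 = 260.8 L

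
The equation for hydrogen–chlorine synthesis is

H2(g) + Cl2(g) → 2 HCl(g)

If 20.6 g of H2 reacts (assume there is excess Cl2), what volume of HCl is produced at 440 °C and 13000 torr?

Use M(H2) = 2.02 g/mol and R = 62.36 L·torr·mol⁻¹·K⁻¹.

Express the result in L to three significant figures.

69.8 L

n(H2) = 20.60 / 2.02 = 10.20 mol
n(HCl) = (2/1) × 10.20 = 20.40 mol
V = nRT/P = 20.40 × 62.36 × 713.15 / 13000 = 69.79 L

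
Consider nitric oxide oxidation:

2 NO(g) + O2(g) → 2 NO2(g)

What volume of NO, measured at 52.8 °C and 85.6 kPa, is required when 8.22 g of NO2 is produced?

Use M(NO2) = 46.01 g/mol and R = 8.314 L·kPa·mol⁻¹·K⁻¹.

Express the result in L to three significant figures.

n(NO2) = 8.220 / 46.01 = 0.1787 mol
n(NO) = (2/2) × 0.1787 = 0.1787 mol
V = nRT/P = 0.1787 × 8.314 × 325.95 / 85.6 = 5.657 L

5.66 L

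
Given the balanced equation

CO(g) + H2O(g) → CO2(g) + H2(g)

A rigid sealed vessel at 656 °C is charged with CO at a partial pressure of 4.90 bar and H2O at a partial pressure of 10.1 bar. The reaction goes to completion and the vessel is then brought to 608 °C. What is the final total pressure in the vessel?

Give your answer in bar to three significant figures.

Because the vessel is rigid and T is held at 656 °C, work the stoichiometry in partial pressures (P_i = n_iRT/V).
P(H2O) required for 4.90 bar of CO = (1/1) × 4.90 = 4.900 bar; available 10.1 bar, so CO is limiting.
P(H2O) remaining = 10.1 − (1/1) × 4.90 = 5.200 bar
P(gaseous products) = (1+1)/1 × 4.90 = 9.800 bar
P_total at 656 °C = 5.200 + 9.800 = 15.00 bar
Scaling to 608 °C: P = 15.00 × 881.15/929.15 = 14.23 bar

14.2 bar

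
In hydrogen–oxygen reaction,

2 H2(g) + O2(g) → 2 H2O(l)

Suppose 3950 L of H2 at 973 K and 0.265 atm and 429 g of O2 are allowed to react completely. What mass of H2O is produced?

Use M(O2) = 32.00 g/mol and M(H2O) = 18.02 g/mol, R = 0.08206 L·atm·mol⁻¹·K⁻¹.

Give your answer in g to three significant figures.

n(H2) = PV/RT = (0.265 × 3950) / (0.08206 × 973) = 13.11 mol
n(O2) = 429 / 32.00 = 13.41 mol
For 13.11 mol H2, stoichiometry requires (1/2) × 13.11 = 6.555 mol O2; 13.41 mol is available, so H2 is limiting.
n(H2O) = (2/2) × 13.11 = 13.11 mol
m(H2O) = 13.11 × 18.02 = 236.2 g

236 g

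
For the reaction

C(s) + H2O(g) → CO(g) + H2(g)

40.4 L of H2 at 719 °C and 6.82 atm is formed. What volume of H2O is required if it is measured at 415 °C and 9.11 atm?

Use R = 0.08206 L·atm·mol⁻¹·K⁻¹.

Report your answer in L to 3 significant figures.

n(H2) = PV/RT = (6.82 × 40.4) / (0.08206 × 992.15) = 3.384 mol
n(H2O) = (1/1) × 3.384 = 3.384 mol
V = nRT/P = 3.384 × 0.08206 × 688.15 / 9.11 = 20.98 L

21.0 L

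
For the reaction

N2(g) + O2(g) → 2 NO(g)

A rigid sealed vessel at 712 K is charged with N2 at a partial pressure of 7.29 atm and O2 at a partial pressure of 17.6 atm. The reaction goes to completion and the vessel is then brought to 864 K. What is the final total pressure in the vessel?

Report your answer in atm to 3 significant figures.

With V and T fixed, P_i ∝ n_i, so the mole ratios apply directly to partial pressures at 712 K.
P(O2) required for 7.29 atm of N2 = (1/1) × 7.29 = 7.290 atm; available 17.6 atm, so N2 is limiting.
P(O2) remaining = 17.6 − (1/1) × 7.29 = 10.31 atm
P(gaseous products) = (2)/1 × 7.29 = 14.58 atm
P_total at 712 K = 10.31 + 14.58 = 24.89 atm
Scaling to 864 K: P = 24.89 × 864/712 = 30.20 atm

30.2 atm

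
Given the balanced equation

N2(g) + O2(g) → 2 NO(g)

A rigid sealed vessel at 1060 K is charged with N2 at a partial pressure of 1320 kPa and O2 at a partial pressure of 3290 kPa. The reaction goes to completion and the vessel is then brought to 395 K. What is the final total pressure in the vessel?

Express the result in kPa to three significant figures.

With V and T fixed, P_i ∝ n_i, so the mole ratios apply directly to partial pressures at 1060 K.
P(O2) required for 1320 kPa of N2 = (1/1) × 1320 = 1320 kPa; available 3290 kPa, so N2 is limiting.
P(O2) remaining = 3290 − (1/1) × 1320 = 1970 kPa
P(gaseous products) = (2)/1 × 1320 = 2640 kPa
P_total at 1060 K = 1970 + 2640 = 4610 kPa
Scaling to 395 K: P = 4610 × 395/1060 = 1718 kPa

1720 kPa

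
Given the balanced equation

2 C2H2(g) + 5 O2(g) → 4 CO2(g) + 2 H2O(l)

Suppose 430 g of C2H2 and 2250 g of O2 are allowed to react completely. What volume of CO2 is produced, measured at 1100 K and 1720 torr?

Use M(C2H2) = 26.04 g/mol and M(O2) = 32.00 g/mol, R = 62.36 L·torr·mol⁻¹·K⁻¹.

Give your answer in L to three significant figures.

1320 L

n(C2H2) = 430 / 26.04 = 16.51 mol
n(O2) = 2250 / 32.00 = 70.31 mol
For 16.51 mol C2H2, stoichiometry requires (5/2) × 16.51 = 41.28 mol O2; 70.31 mol is available, so C2H2 is limiting.
n(CO2) = (4/2) × 16.51 = 33.02 mol
V(CO2) = nRT/P = 33.02 × 62.36 × 1100 / 1720 = 1317 L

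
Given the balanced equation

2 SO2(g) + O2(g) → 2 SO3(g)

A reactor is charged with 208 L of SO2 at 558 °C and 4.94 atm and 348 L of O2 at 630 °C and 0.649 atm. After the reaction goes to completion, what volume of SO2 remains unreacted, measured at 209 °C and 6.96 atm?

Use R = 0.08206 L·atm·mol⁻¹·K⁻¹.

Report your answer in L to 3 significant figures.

51.0 L

n(SO2) = PV/RT = (4.94 × 208) / (0.08206 × 831.15) = 15.07 mol
n(O2) = PV/RT = (0.649 × 348) / (0.08206 × 903.15) = 3.047 mol
For 15.07 mol SO2, stoichiometry requires (1/2) × 15.07 = 7.535 mol O2; 3.047 mol is available, so O2 is limiting.
n(SO2) consumed = (2/1) × 3.047 = 6.094 mol; remaining = 15.07 − 6.094 = 8.976 mol
V(SO2) = nRT/P = 8.976 × 0.08206 × 482.15 / 6.96 = 51.03 L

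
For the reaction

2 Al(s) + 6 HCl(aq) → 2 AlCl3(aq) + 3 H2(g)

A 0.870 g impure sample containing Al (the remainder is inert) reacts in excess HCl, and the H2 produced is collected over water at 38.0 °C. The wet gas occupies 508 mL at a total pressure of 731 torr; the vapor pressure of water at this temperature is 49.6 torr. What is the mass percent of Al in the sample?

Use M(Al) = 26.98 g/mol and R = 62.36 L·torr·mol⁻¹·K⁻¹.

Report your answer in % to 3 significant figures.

P(H2) = 731 − 49.6 = 681.4 torr
n(H2) = PV/RT = (681.4 × 0.5080) / (62.36 × 311.15) = 0.01784 mol
n(Al) = (2/3) × 0.01784 = 0.01189 mol
m(Al) = 0.01189 × 26.98 = 0.3208 g
%Al = 0.3208 / 0.870 × 100 = 36.87%

36.9 %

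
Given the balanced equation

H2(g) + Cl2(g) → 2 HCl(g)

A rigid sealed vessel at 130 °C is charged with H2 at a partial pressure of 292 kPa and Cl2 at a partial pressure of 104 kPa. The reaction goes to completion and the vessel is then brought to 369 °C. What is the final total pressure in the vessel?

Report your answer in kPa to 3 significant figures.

With V and T fixed, P_i ∝ n_i, so the mole ratios apply directly to partial pressures at 130 °C.
P(Cl2) required for 292 kPa of H2 = (1/1) × 292 = 292.0 kPa; available 104 kPa, so Cl2 is limiting.
P(H2) remaining = 292 − (1/1) × 104 = 188.0 kPa
P(gaseous products) = (2)/1 × 104 = 208.0 kPa
P_total at 130 °C = 188.0 + 208.0 = 396.0 kPa
Scaling to 369 °C: P = 396.0 × 642.15/403.15 = 630.8 kPa

631 kPa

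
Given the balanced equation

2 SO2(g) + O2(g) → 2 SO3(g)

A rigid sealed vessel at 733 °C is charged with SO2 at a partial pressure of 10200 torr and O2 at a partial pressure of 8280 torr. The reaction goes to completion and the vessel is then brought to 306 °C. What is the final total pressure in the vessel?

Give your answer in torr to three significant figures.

With V and T fixed, P_i ∝ n_i, so the mole ratios apply directly to partial pressures at 733 °C.
P(O2) required for 10200 torr of SO2 = (1/2) × 10200 = 5100 torr; available 8280 torr, so SO2 is limiting.
P(O2) remaining = 8280 − (1/2) × 10200 = 3180 torr
P(gaseous products) = (2)/2 × 10200 = 10200 torr
P_total at 733 °C = 3180 + 10200 = 13380 torr
Scaling to 306 °C: P = 13380 × 579.15/1006.15 = 7702 torr

7700 torr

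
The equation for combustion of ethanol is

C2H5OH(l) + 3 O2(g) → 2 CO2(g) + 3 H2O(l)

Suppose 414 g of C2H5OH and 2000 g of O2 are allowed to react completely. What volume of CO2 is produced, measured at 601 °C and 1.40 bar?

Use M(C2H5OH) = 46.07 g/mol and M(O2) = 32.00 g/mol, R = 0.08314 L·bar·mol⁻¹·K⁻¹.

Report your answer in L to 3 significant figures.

933 L

n(C2H5OH) = 414 / 46.07 = 8.986 mol
n(O2) = 2000 / 32.00 = 62.50 mol
For 8.986 mol C2H5OH, stoichiometry requires (3/1) × 8.986 = 26.96 mol O2; 62.50 mol is available, so C2H5OH is limiting.
n(CO2) = (2/1) × 8.986 = 17.97 mol
V(CO2) = nRT/P = 17.97 × 0.08314 × 874.15 / 1.40 = 932.9 L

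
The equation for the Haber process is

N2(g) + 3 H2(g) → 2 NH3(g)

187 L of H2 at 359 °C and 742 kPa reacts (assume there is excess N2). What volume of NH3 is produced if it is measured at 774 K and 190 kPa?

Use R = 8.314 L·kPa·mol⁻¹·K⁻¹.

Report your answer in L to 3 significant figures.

596 L

n(H2) = PV/RT = (742 × 187) / (8.314 × 632.15) = 26.40 mol
n(NH3) = (2/3) × 26.40 = 17.60 mol
V = nRT/P = 17.60 × 8.314 × 774 / 190 = 596.1 L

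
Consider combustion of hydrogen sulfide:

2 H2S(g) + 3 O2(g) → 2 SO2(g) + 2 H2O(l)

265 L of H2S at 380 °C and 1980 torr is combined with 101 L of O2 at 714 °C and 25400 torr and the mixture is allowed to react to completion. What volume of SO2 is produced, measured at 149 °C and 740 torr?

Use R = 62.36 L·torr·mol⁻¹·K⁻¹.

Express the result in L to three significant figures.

458 L

n(H2S) = PV/RT = (1980 × 265) / (62.36 × 653.15) = 12.88 mol
n(O2) = PV/RT = (25400 × 101) / (62.36 × 987.15) = 41.67 mol
For 12.88 mol H2S, stoichiometry requires (3/2) × 12.88 = 19.32 mol O2; 41.67 mol is available, so H2S is limiting.
n(SO2) = (2/2) × 12.88 = 12.88 mol
V(SO2) = nRT/P = 12.88 × 62.36 × 422.15 / 740 = 458.2 L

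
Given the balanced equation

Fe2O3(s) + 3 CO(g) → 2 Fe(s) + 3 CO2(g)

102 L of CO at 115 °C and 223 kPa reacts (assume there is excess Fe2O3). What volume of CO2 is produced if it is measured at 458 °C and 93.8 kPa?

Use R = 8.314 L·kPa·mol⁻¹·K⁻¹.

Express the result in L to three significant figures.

n(CO) = PV/RT = (223 × 102) / (8.314 × 388.15) = 7.048 mol
n(CO2) = (3/3) × 7.048 = 7.048 mol
V = nRT/P = 7.048 × 8.314 × 731.15 / 93.8 = 456.8 L

457 L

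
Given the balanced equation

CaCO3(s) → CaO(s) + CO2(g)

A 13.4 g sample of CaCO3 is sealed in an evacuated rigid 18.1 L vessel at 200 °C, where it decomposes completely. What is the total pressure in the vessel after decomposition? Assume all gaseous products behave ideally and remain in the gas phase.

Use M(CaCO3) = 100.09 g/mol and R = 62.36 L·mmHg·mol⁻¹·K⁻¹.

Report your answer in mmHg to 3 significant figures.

218 mmHg

n(CaCO3) = 13.4 / 100.09 = 0.1339 mol
n(gas produced) = (1/1) × 0.1339 = 0.1339 mol
P = nRT/V = 0.1339 × 62.36 × 473.15 / 18.1 = 218.3 mmHg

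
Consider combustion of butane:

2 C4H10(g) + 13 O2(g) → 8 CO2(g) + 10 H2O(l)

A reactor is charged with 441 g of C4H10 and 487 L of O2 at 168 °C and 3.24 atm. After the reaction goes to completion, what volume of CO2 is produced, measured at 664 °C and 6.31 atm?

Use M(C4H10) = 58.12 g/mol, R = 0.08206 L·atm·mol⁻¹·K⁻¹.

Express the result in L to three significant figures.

327 L

n(C4H10) = 441 / 58.12 = 7.588 mol
n(O2) = PV/RT = (3.24 × 487) / (0.08206 × 441.15) = 43.59 mol
For 7.588 mol C4H10, stoichiometry requires (13/2) × 7.588 = 49.32 mol O2; 43.59 mol is available, so O2 is limiting.
n(CO2) = (8/13) × 43.59 = 26.82 mol
V(CO2) = nRT/P = 26.82 × 0.08206 × 937.15 / 6.31 = 326.9 L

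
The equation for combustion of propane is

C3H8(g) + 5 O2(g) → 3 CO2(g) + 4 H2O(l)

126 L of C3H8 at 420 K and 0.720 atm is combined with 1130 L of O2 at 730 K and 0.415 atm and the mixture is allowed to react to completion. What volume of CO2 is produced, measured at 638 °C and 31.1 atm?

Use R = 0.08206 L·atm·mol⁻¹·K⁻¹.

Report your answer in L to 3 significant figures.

11.3 L

n(C3H8) = PV/RT = (0.720 × 126) / (0.08206 × 420) = 2.632 mol
n(O2) = PV/RT = (0.415 × 1130) / (0.08206 × 730) = 7.828 mol
For 2.632 mol C3H8, stoichiometry requires (5/1) × 2.632 = 13.16 mol O2; 7.828 mol is available, so O2 is limiting.
n(CO2) = (3/5) × 7.828 = 4.697 mol
V(CO2) = nRT/P = 4.697 × 0.08206 × 911.15 / 31.1 = 11.29 L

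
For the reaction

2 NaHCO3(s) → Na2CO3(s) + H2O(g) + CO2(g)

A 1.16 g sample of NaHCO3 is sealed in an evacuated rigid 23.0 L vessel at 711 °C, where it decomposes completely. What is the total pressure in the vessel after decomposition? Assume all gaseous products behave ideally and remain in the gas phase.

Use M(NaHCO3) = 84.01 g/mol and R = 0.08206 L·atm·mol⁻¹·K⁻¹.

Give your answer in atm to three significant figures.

0.0485 atm

n(NaHCO3) = 1.16 / 84.01 = 0.01381 mol
n(gas produced) = (2/2) × 0.01381 = 0.01381 mol
P = nRT/V = 0.01381 × 0.08206 × 984.15 / 23.0 = 0.04849 atm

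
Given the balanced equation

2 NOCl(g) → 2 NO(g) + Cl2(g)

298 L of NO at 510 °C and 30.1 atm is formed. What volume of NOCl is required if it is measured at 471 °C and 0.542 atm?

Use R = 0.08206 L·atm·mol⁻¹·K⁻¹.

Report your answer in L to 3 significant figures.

n(NO) = PV/RT = (30.1 × 298) / (0.08206 × 783.15) = 139.6 mol
n(NOCl) = (2/2) × 139.6 = 139.6 mol
V = nRT/P = 139.6 × 0.08206 × 744.15 / 0.542 = 15730 L

15700 L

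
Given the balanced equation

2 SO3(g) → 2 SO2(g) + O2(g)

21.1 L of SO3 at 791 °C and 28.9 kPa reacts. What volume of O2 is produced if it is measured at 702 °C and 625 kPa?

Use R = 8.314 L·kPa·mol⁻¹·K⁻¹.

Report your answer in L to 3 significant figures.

0.447 L

n(SO3) = PV/RT = (28.9 × 21.1) / (8.314 × 1064.15) = 0.06892 mol
n(O2) = (1/2) × 0.06892 = 0.03446 mol
V = nRT/P = 0.03446 × 8.314 × 975.15 / 625 = 0.4470 L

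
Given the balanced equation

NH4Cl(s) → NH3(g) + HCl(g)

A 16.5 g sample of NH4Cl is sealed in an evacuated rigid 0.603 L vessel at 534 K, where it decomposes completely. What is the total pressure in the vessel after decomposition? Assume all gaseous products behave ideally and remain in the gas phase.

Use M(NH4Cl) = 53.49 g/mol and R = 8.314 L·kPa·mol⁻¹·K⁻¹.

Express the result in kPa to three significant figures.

n(NH4Cl) = 16.5 / 53.49 = 0.3085 mol
n(gas produced) = (2/1) × 0.3085 = 0.6170 mol
P = nRT/V = 0.6170 × 8.314 × 534 / 0.603 = 4543 kPa

4540 kPa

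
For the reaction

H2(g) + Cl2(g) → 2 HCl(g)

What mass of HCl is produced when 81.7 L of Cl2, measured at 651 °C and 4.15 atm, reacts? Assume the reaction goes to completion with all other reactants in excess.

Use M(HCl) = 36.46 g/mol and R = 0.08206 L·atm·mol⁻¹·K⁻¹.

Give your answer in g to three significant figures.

326 g

n(Cl2) = PV/RT = (4.15 × 81.7) / (0.08206 × 924.15) = 4.471 mol
n(HCl) = (2/1) × 4.471 = 8.942 mol
m(HCl) = 8.942 × 36.46 = 326.0 g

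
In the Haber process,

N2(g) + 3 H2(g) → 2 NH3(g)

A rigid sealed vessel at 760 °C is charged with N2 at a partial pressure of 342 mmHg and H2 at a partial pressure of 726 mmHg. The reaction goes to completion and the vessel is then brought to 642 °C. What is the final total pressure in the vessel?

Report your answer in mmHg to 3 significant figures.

Because the vessel is rigid and T is held at 760 °C, work the stoichiometry in partial pressures (P_i = n_iRT/V).
P(H2) required for 342 mmHg of N2 = (3/1) × 342 = 1026 mmHg; available 726 mmHg, so H2 is limiting.
P(N2) remaining = 342 − (1/3) × 726 = 100.0 mmHg
P(gaseous products) = (2)/3 × 726 = 484.0 mmHg
P_total at 760 °C = 100.0 + 484.0 = 584.0 mmHg
Scaling to 642 °C: P = 584.0 × 915.15/1033.15 = 517.3 mmHg

517 mmHg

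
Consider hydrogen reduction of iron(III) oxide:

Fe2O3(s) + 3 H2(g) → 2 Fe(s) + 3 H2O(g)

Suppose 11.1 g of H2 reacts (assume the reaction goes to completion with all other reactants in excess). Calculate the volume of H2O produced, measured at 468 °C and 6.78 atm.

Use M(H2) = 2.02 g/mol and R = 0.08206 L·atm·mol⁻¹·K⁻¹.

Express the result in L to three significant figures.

49.3 L

n(H2) = 11.10 / 2.02 = 5.495 mol
n(H2O) = (3/3) × 5.495 = 5.495 mol
V = nRT/P = 5.495 × 0.08206 × 741.15 / 6.78 = 49.29 L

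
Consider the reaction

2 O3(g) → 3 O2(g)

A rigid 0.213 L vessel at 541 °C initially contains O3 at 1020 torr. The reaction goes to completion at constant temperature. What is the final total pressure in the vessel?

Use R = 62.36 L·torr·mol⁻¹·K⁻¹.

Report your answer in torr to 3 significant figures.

Rigid vessel, constant T ⇒ P scales with total gas moles (2 → 3).
P_final = (3/2) × 1020 = 1530 torr

1530 torr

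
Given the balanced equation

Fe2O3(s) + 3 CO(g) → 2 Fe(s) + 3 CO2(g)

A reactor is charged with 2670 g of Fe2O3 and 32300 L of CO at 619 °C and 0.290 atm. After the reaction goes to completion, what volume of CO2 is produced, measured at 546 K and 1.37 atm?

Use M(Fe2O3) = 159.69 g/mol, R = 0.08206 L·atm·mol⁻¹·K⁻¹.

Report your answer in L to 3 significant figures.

1640 L

n(Fe2O3) = 2670 / 159.69 = 16.72 mol
n(CO) = PV/RT = (0.290 × 32300) / (0.08206 × 892.15) = 127.9 mol
For 16.72 mol Fe2O3, stoichiometry requires (3/1) × 16.72 = 50.16 mol CO; 127.9 mol is available, so Fe2O3 is limiting.
n(CO2) = (3/1) × 16.72 = 50.16 mol
V(CO2) = nRT/P = 50.16 × 0.08206 × 546 / 1.37 = 1640 L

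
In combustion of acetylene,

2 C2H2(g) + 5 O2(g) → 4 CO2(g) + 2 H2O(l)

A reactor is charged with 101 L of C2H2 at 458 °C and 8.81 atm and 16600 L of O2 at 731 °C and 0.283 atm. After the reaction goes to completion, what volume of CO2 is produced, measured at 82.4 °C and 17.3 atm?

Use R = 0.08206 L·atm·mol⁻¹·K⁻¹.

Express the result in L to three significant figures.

n(C2H2) = PV/RT = (8.81 × 101) / (0.08206 × 731.15) = 14.83 mol
n(O2) = PV/RT = (0.283 × 16600) / (0.08206 × 1004.15) = 57.01 mol
For 14.83 mol C2H2, stoichiometry requires (5/2) × 14.83 = 37.08 mol O2; 57.01 mol is available, so C2H2 is limiting.
n(CO2) = (4/2) × 14.83 = 29.66 mol
V(CO2) = nRT/P = 29.66 × 0.08206 × 355.55 / 17.3 = 50.02 L

50.0 L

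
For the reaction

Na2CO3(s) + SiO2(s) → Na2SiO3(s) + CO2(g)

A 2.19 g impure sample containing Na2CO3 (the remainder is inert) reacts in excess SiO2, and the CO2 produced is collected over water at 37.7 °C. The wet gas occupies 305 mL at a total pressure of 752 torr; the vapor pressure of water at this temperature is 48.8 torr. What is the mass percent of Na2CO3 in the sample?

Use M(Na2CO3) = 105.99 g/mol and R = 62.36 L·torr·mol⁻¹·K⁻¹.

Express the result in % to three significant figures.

53.5 %

P(CO2) = 752 − 48.8 = 703.2 torr
n(CO2) = PV/RT = (703.2 × 0.3050) / (62.36 × 310.85) = 0.01106 mol
n(Na2CO3) = (1/1) × 0.01106 = 0.01106 mol
m(Na2CO3) = 0.01106 × 105.99 = 1.172 g
%Na2CO3 = 1.172 / 2.19 × 100 = 53.52%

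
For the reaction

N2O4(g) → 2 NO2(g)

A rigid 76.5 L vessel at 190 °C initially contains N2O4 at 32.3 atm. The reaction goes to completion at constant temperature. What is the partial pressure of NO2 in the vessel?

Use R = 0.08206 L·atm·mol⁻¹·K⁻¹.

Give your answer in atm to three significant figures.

64.6 atm

n(N2O4)₀ = PV/RT = (32.3 × 76.5) / (0.08206 × 463.15) = 65.01 mol
n(NO2) = (2/1) × 65.01 = 130.0 mol
P(NO2) = nRT/V = 130.0 × 0.08206 × 463.15 / 76.5 = 64.59 atm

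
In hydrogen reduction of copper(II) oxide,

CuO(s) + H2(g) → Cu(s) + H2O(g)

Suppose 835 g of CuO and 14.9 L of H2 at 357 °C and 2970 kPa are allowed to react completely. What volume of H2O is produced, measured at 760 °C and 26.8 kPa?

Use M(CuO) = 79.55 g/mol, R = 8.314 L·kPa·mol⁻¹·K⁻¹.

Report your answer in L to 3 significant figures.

2710 L

n(CuO) = 835 / 79.55 = 10.50 mol
n(H2) = PV/RT = (2970 × 14.9) / (8.314 × 630.15) = 8.447 mol
For 10.50 mol CuO, stoichiometry requires (1/1) × 10.50 = 10.50 mol H2; 8.447 mol is available, so H2 is limiting.
n(H2O) = (1/1) × 8.447 = 8.447 mol
V(H2O) = nRT/P = 8.447 × 8.314 × 1033.15 / 26.8 = 2707 L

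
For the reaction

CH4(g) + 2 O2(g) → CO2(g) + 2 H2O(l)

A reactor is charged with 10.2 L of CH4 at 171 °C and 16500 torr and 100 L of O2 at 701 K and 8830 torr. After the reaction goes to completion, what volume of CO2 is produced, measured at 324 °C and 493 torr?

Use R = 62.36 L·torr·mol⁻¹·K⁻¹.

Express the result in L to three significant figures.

n(CH4) = PV/RT = (16500 × 10.2) / (62.36 × 444.15) = 6.076 mol
n(O2) = PV/RT = (8830 × 100) / (62.36 × 701) = 20.20 mol
For 6.076 mol CH4, stoichiometry requires (2/1) × 6.076 = 12.15 mol O2; 20.20 mol is available, so CH4 is limiting.
n(CO2) = (1/1) × 6.076 = 6.076 mol
V(CO2) = nRT/P = 6.076 × 62.36 × 597.15 / 493 = 458.9 L

459 L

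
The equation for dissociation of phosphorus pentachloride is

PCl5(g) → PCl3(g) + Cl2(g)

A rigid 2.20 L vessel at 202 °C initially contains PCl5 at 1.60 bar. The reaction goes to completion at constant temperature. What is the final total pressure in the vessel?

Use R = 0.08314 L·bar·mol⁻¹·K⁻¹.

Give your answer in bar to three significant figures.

3.20 bar

At constant T and V, P ∝ n(gas): 1 mol gas → 2 mol gas.
P_final = (2/1) × 1.60 = 3.200 bar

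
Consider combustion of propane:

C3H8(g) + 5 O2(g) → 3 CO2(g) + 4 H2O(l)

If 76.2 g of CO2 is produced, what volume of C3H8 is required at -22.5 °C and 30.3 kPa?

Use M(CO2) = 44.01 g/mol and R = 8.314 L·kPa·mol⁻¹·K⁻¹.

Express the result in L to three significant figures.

39.7 L

n(CO2) = 76.20 / 44.01 = 1.731 mol
n(C3H8) = (1/3) × 1.731 = 0.5770 mol
V = nRT/P = 0.5770 × 8.314 × 250.65 / 30.3 = 39.68 L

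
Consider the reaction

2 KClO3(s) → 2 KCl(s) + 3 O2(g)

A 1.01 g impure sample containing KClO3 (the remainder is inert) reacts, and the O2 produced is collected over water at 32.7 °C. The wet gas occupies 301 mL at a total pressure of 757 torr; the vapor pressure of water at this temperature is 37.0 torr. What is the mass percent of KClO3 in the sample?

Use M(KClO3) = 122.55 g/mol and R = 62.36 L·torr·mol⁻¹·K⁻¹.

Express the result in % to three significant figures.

P(O2) = 757 − 37.0 = 720.0 torr
n(O2) = PV/RT = (720.0 × 0.3010) / (62.36 × 305.85) = 0.01136 mol
n(KClO3) = (2/3) × 0.01136 = 0.007573 mol
m(KClO3) = 0.007573 × 122.55 = 0.9281 g
%KClO3 = 0.9281 / 1.01 × 100 = 91.89%

91.9 %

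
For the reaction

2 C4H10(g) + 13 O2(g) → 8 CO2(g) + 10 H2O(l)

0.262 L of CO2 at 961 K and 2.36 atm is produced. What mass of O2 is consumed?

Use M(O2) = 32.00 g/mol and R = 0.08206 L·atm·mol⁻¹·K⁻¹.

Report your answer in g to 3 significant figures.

0.408 g

n(CO2) = PV/RT = (2.36 × 0.262) / (0.08206 × 961) = 0.007841 mol
n(O2) = (13/8) × 0.007841 = 0.01274 mol
m(O2) = 0.01274 × 32.00 = 0.4077 g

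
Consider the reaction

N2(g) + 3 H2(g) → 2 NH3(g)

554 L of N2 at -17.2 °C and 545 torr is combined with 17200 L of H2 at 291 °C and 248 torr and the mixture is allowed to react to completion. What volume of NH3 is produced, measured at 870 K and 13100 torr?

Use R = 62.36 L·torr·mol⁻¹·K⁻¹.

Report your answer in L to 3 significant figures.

157 L

n(N2) = PV/RT = (545 × 554) / (62.36 × 255.95) = 18.92 mol
n(H2) = PV/RT = (248 × 17200) / (62.36 × 564.15) = 121.2 mol
For 18.92 mol N2, stoichiometry requires (3/1) × 18.92 = 56.76 mol H2; 121.2 mol is available, so N2 is limiting.
n(NH3) = (2/1) × 18.92 = 37.84 mol
V(NH3) = nRT/P = 37.84 × 62.36 × 870 / 13100 = 156.7 L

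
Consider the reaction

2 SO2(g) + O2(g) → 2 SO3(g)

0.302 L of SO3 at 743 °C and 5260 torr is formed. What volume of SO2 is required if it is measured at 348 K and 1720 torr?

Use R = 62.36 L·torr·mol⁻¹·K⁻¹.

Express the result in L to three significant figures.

0.316 L

n(SO3) = PV/RT = (5260 × 0.302) / (62.36 × 1016.15) = 0.02507 mol
n(SO2) = (2/2) × 0.02507 = 0.02507 mol
V = nRT/P = 0.02507 × 62.36 × 348 / 1720 = 0.3163 L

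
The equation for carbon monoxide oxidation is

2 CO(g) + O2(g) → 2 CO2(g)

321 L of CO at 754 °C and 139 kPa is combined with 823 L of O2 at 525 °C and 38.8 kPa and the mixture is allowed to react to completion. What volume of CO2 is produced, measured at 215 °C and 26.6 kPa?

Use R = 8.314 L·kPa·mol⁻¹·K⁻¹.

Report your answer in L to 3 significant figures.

797 L

n(CO) = PV/RT = (139 × 321) / (8.314 × 1027.15) = 5.225 mol
n(O2) = PV/RT = (38.8 × 823) / (8.314 × 798.15) = 4.812 mol
For 5.225 mol CO, stoichiometry requires (1/2) × 5.225 = 2.612 mol O2; 4.812 mol is available, so CO is limiting.
n(CO2) = (2/2) × 5.225 = 5.225 mol
V(CO2) = nRT/P = 5.225 × 8.314 × 488.15 / 26.6 = 797.2 L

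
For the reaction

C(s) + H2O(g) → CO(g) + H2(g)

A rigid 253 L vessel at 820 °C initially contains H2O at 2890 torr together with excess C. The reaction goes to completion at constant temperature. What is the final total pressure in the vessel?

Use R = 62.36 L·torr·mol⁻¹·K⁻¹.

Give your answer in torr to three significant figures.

5780 torr

Since T and V are fixed, P_final/P_initial = n_final/n_initial = 2/1.
P_final = (2/1) × 2890 = 5780 torr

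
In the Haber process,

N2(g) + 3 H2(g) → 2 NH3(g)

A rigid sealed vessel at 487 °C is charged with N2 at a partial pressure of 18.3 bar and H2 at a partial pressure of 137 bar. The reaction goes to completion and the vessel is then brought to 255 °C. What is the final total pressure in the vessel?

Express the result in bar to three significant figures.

82.5 bar

With V and T fixed, P_i ∝ n_i, so the mole ratios apply directly to partial pressures at 487 °C.
P(H2) required for 18.3 bar of N2 = (3/1) × 18.3 = 54.90 bar; available 137 bar, so N2 is limiting.
P(H2) remaining = 137 − (3/1) × 18.3 = 82.10 bar
P(gaseous products) = (2)/1 × 18.3 = 36.60 bar
P_total at 487 °C = 82.10 + 36.60 = 118.7 bar
Scaling to 255 °C: P = 118.7 × 528.15/760.15 = 82.47 bar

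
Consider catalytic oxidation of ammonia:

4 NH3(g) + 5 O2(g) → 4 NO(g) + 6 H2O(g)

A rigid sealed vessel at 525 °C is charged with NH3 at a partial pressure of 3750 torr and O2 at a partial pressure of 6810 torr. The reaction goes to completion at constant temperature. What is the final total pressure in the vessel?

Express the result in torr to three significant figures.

At constant V, partial pressures at 525 °C are proportional to moles, so apply stoichiometry directly to pressures.
P(O2) required for 3750 torr of NH3 = (5/4) × 3750 = 4688 torr; available 6810 torr, so NH3 is limiting.
P(O2) remaining = 6810 − (5/4) × 3750 = 2122 torr
P(gaseous products) = (4+6)/4 × 3750 = 9375 torr
P_total at 525 °C = 2122 + 9375 = 11500 torr

11500 torr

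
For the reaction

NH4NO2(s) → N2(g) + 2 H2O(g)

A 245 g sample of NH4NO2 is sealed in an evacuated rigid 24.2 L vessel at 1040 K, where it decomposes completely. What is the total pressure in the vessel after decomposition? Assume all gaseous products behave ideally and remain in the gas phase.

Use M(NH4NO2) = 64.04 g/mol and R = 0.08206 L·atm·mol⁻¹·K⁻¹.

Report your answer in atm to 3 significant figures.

40.5 atm

n(NH4NO2) = 245 / 64.04 = 3.826 mol
n(gas produced) = (3/1) × 3.826 = 11.48 mol
P = nRT/V = 11.48 × 0.08206 × 1040 / 24.2 = 40.48 atm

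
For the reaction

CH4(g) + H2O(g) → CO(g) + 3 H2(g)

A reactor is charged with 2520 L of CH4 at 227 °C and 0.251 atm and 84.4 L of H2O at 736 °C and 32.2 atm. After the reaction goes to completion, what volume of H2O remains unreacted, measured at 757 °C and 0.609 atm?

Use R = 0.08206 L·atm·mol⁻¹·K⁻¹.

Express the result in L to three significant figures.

n(CH4) = PV/RT = (0.251 × 2520) / (0.08206 × 500.15) = 15.41 mol
n(H2O) = PV/RT = (32.2 × 84.4) / (0.08206 × 1009.15) = 32.82 mol
For 15.41 mol CH4, stoichiometry requires (1/1) × 15.41 = 15.41 mol H2O; 32.82 mol is available, so CH4 is limiting.
n(H2O) consumed = (1/1) × 15.41 = 15.41 mol; remaining = 32.82 − 15.41 = 17.41 mol
V(H2O) = nRT/P = 17.41 × 0.08206 × 1030.15 / 0.609 = 2417 L

2420 L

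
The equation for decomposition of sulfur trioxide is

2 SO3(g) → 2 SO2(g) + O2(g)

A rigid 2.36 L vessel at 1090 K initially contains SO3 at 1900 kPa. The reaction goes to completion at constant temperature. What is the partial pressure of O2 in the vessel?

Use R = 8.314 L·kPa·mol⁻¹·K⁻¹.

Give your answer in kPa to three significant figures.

950 kPa

n(SO3)₀ = PV/RT = (1900 × 2.36) / (8.314 × 1090) = 0.4948 mol
n(O2) = (1/2) × 0.4948 = 0.2474 mol
P(O2) = nRT/V = 0.2474 × 8.314 × 1090 / 2.36 = 950.0 kPa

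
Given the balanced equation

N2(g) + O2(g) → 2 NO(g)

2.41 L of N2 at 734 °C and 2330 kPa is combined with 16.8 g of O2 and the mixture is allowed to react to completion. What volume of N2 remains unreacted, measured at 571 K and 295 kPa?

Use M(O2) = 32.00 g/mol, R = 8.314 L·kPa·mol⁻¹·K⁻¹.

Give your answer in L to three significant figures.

n(N2) = PV/RT = (2330 × 2.41) / (8.314 × 1007.15) = 0.6706 mol
n(O2) = 16.8 / 32.00 = 0.5250 mol
For 0.6706 mol N2, stoichiometry requires (1/1) × 0.6706 = 0.6706 mol O2; 0.5250 mol is available, so O2 is limiting.
n(N2) consumed = (1/1) × 0.5250 = 0.5250 mol; remaining = 0.6706 − 0.5250 = 0.1456 mol
V(N2) = nRT/P = 0.1456 × 8.314 × 571 / 295 = 2.343 L

2.34 L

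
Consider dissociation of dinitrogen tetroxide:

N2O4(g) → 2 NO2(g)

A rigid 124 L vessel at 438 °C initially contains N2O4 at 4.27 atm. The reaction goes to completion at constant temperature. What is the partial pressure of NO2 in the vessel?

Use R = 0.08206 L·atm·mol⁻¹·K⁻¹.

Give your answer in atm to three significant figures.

n(N2O4)₀ = PV/RT = (4.27 × 124) / (0.08206 × 711.15) = 9.073 mol
n(NO2) = (2/1) × 9.073 = 18.15 mol
P(NO2) = nRT/V = 18.15 × 0.08206 × 711.15 / 124 = 8.542 atm

8.54 atm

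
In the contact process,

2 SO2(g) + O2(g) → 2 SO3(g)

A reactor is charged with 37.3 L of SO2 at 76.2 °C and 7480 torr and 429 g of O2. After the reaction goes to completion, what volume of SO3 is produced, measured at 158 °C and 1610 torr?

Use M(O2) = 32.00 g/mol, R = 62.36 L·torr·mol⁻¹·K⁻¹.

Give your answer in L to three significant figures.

n(SO2) = PV/RT = (7480 × 37.3) / (62.36 × 349.35) = 12.81 mol
n(O2) = 429 / 32.00 = 13.41 mol
For 12.81 mol SO2, stoichiometry requires (1/2) × 12.81 = 6.405 mol O2; 13.41 mol is available, so SO2 is limiting.
n(SO3) = (2/2) × 12.81 = 12.81 mol
V(SO3) = nRT/P = 12.81 × 62.36 × 431.15 / 1610 = 213.9 L

214 L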